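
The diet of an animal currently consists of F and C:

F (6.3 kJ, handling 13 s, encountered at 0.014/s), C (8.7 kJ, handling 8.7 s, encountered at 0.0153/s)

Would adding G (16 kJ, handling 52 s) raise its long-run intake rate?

On F and C alone, R = ΣλE/(1+Σλh) = 0.2213/1.315 = 0.1683 kJ/s.
Profitability of G: 16/52 = 0.3077 kJ/s.
0.3077 > 0.1683, so adding G raises the average — include it.

Yes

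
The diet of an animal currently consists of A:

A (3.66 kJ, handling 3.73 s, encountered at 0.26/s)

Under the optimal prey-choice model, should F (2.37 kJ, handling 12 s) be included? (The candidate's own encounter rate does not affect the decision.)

Intake rate on the current diet: R = (0.26×3.66) / (1 + 0.26×3.73) = 0.9516/1.97 = 0.4831 kJ/s.
Profitability of F: 2.37/12 = 0.1975 kJ/s.
Since 0.1975 < R, time spent handling F is better spent searching.

No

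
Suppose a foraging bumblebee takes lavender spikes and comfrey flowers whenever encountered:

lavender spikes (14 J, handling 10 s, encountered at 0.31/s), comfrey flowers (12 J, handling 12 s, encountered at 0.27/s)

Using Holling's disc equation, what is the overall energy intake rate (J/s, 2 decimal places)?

1.03 J/s

R = Σλ_iE_i / (1 + Σλ_ih_i)
Numerator: 0.31×14 + 0.27×12 = 7.58
Denominator: 1 + 0.31×10 + 0.27×12 = 7.34
R = 7.58/7.34 = 1.033 J/s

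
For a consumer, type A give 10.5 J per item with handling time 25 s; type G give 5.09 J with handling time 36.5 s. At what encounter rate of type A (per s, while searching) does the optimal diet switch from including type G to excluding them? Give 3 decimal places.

The zero-one rule: include type G iff E₂/h₂ > λE₁/(1+λh₁). Equality gives the switch point.
λE₁h₂ = E₂ + λE₂h₁ ⇒ λ = E₂/(E₁h₂ − E₂h₁) = 5.09/(383.2 − 127.2) = 0.01988 per s.

0.020 per s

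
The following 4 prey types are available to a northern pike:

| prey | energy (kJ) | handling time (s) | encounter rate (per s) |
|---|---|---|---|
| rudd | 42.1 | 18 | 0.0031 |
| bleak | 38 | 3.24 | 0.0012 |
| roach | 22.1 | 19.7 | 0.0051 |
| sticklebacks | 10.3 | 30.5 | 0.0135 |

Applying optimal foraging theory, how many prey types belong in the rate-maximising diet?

4

E/h in descending order: bleak 11.7, rudd 2.34, roach 1.12, sticklebacks 0.338 kJ/s. The optimal diet is the largest prefix of this list for which every included type satisfies E_i/h_i > R on the types above it.
Rate on top 1: 0.04542. rudd: 2.34 > 0.04542 → include.
Rate on top 2: 0.1662. roach: 1.12 > 0.1662 → include.
Rate on top 3: 0.2489. sticklebacks: 0.338 > 0.2489 → include.
Optimal diet: bleak, rudd, roach, sticklebacks — 4 of 4 types.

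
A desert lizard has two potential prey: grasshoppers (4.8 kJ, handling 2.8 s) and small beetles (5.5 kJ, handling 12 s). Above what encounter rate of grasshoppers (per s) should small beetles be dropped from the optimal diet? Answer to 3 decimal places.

Drop small beetles once their profitability E₂/h₂ falls below the rate achievable on grasshoppers alone: E₂/h₂ = λE₁/(1 + λh₁).
Solve for λ: λE₁h₂ = E₂(1 + λh₁) → λ(E₁h₂ − E₂h₁) = E₂ → λ = E₂/(E₁h₂ − E₂h₁).
λ = 5.5/(4.8×12 − 5.5×2.8) = 5.5/42.2 = 0.1303 per s.

0.130 per s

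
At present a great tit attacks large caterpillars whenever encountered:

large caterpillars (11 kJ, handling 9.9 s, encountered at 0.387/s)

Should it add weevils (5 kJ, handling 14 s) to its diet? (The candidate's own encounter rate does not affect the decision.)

No

On large caterpillars alone, R = ΣλE/(1+Σλh) = 4.257/4.831 = 0.8811 kJ/s.
Profitability of weevils: 5/14 = 0.3571 kJ/s.
Since 0.3571 < R, time spent handling weevils is better spent searching.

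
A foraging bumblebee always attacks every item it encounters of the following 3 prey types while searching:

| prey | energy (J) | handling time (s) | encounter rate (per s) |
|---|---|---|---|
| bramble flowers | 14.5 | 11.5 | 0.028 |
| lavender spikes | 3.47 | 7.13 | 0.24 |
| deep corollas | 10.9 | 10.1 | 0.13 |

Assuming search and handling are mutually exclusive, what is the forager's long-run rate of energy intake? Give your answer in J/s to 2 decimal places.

R = Σλ_iE_i / (1 + Σλ_ih_i)
Numerator: 0.028×14.5 + 0.24×3.47 + 0.13×10.9 = 2.656
Denominator: 1 + 0.028×11.5 + 0.24×7.13 + 0.13×10.1 = 4.346
R = 2.656/4.346 = 0.6111 J/s

0.61 J/s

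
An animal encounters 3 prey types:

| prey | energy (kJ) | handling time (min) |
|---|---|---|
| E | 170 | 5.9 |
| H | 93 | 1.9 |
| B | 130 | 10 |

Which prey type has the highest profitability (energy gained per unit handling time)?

In descending order of E/h:
H: 93/1.9 = 48.9 kJ/min
E: 170/5.9 = 28.8 kJ/min
B: 130/10 = 13 kJ/min

H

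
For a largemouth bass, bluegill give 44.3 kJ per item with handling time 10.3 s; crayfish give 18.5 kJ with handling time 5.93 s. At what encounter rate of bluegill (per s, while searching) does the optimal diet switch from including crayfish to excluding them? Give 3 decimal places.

0.256 per s

Drop crayfish once their profitability E₂/h₂ falls below the rate achievable on bluegill alone: E₂/h₂ = λE₁/(1 + λh₁).
Solve for λ: λE₁h₂ = E₂(1 + λh₁) → λ(E₁h₂ − E₂h₁) = E₂ → λ = E₂/(E₁h₂ − E₂h₁).
λ = 18.5/(44.3×5.93 − 18.5×10.3) = 18.5/72.15 = 0.2564 per s.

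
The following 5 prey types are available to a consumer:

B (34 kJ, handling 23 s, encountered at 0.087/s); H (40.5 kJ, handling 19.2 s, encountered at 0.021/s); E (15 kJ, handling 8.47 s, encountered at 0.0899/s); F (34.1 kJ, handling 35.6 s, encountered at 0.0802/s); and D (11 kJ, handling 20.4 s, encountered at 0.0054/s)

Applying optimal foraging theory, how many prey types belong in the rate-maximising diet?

3

E/h in descending order: H 2.11, E 1.77, B 1.48, F 0.958, D 0.539 kJ/s. The optimal diet is the largest prefix of this list for which every included type satisfies E_i/h_i > R on the types above it.
Rate on top 1: 0.6061. E: 1.77 > 0.6061 → include.
Rate on top 2: 1.016. B: 1.48 > 1.016 → include.
Rate on top 3: 1.238. F: 0.958 < 1.238 → exclude; stop.
Optimal diet: H, E, B — 3 of 5 types.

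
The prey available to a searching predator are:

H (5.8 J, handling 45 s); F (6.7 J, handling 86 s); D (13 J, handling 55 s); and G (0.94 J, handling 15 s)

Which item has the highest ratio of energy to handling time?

Profitability E/h (J/s): H = 5.8/45 = 0.129, F = 6.7/86 = 0.0779, D = 13/55 = 0.236, G = 0.94/15 = 0.0627.
Ranked: D > H > F > G.

D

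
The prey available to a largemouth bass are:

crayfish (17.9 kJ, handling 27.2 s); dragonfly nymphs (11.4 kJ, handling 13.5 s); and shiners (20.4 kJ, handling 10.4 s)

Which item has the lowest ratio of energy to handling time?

Profitability E/h (kJ/s): crayfish = 17.9/27.2 = 0.658, dragonfly nymphs = 11.4/13.5 = 0.844, shiners = 20.4/10.4 = 1.96.
Ranked: shiners > dragonfly nymphs > crayfish.

crayfish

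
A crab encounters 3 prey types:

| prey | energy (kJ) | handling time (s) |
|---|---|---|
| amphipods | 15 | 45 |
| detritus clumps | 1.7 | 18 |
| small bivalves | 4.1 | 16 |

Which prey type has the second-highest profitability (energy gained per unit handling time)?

small bivalves

Profitability E/h (kJ/s): amphipods = 15/45 = 0.333, detritus clumps = 1.7/18 = 0.0944, small bivalves = 4.1/16 = 0.256.
Ranked: amphipods > small bivalves > detritus clumps.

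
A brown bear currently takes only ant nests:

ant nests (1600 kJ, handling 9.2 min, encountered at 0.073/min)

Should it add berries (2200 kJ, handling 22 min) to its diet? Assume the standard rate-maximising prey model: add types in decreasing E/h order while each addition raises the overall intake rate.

Current rate: (0.073×1600)/(1 + 0.073×9.2) = 69.87 kJ/min.
berries: E/h = 2200/22 = 100 kJ/min.
100 > 69.87, so adding berries raises the average — include it.

Yes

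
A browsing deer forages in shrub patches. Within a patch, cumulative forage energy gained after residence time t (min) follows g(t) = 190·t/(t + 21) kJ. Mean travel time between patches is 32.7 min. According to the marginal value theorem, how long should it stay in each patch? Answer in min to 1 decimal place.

26.2 min

By the marginal value theorem, leave when the instantaneous gain rate g'(t) equals the habitat-wide average g(t)/(T + t).
g'(t) = 190·21/(t + 21)². Setting 190·21/(t+21)² = 190t/[(t+21)(32.7+t)] gives 21(32.7+t) = t(t+21), so t² = 21×32.7 = 686.7.
t* = √686.7 = 26.2 min.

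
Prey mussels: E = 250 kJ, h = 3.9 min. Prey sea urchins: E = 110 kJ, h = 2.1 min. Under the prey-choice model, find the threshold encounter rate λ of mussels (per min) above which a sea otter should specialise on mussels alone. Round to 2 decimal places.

1.15 per min

At the threshold, the rate on mussels alone equals the profitability of sea urchins: λ·250/(1 + λ·3.9) = 110/2.1 = 52.38.
Rearranging, λ(250 − 52.38×3.9) = 52.38, so λ = 52.38/45.71 = 1.146 per min.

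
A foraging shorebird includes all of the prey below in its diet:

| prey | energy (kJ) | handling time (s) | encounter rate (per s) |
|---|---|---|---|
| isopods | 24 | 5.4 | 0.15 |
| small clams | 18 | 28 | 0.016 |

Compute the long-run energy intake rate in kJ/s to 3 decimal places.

R = Σλ_iE_i / (1 + Σλ_ih_i)
Numerator: 0.15×24 + 0.016×18 = 3.888
Denominator: 1 + 0.15×5.4 + 0.016×28 = 2.258
R = 3.888/2.258 = 1.722 kJ/s

1.722 kJ/s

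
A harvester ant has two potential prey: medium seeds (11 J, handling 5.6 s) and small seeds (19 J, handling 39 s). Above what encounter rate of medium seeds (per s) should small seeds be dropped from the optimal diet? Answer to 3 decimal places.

At the threshold, the rate on medium seeds alone equals the profitability of small seeds: λ·11/(1 + λ·5.6) = 19/39 = 0.4872.
Rearranging, λ(11 − 0.4872×5.6) = 0.4872, so λ = 0.4872/8.272 = 0.0589 per s.

0.059 per s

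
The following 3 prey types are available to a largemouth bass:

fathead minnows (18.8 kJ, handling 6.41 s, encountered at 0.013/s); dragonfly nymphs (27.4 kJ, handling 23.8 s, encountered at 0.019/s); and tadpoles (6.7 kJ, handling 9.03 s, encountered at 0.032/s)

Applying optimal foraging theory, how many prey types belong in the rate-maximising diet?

Profitabilities (E/h, kJ/s): fathead minnows 2.93, dragonfly nymphs 1.15, tadpoles 0.742. Add prey in this order while the next type's profitability exceeds the intake rate on those already taken.
Rate on top 1: 0.2256. dragonfly nymphs: 1.15 > 0.2256 → include.
Rate on top 2: 0.4982. tadpoles: 0.742 > 0.4982 → include.
Optimal diet: fathead minnows, dragonfly nymphs, tadpoles — 3 of 3 types.

3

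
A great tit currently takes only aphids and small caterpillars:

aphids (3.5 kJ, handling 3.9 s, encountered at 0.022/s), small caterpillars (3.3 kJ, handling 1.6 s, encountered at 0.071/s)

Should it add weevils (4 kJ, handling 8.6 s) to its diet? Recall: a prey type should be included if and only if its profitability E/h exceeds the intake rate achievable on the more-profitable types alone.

Current rate: (0.022×3.5 + 0.071×3.3)/(1 + 0.022×3.9 + 0.071×1.6) = 0.2595 kJ/s.
weevils: E/h = 4/8.6 = 0.4651 kJ/s.
Since 0.4651 > R, including weevils increases the long-run rate.

Yes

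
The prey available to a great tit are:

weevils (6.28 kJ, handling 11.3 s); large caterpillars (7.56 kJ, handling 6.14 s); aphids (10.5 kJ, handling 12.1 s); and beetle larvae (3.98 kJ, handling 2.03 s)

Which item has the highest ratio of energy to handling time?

In descending order of E/h:
beetle larvae: 3.98/2.03 = 1.96 kJ/s
large caterpillars: 7.56/6.14 = 1.23 kJ/s
aphids: 10.5/12.1 = 0.868 kJ/s
weevils: 6.28/11.3 = 0.556 kJ/s

beetle larvae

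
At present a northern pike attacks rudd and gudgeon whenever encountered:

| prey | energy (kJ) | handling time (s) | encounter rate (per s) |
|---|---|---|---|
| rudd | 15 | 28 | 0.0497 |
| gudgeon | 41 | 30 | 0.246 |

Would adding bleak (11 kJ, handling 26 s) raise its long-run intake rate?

No

Current rate: (0.0497×15 + 0.246×41)/(1 + 0.0497×28 + 0.246×30) = 1.108 kJ/s.
Profitability of bleak: 11/26 = 0.4231 kJ/s.
Since 0.4231 < R, time spent handling bleak is better spent searching.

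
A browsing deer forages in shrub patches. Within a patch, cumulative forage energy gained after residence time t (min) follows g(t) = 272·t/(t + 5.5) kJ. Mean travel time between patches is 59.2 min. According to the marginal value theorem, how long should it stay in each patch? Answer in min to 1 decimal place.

Maximise g(t)/(T+t): set derivative to zero → g'(t)(T+t) = g(t).
g'(t) = 272·5.5/(t + 5.5)². Setting 272·5.5/(t+5.5)² = 272t/[(t+5.5)(59.2+t)] gives 5.5(59.2+t) = t(t+5.5), so t² = 5.5×59.2 = 325.6.
t* = √325.6 = 18.04 min.

18.0 min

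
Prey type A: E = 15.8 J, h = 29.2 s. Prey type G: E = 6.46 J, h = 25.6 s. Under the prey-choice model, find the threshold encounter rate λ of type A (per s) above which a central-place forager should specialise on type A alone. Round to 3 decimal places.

0.030 per s

At the threshold, the rate on type A alone equals the profitability of type G: λ·15.8/(1 + λ·29.2) = 6.46/25.6 = 0.2523.
Rearranging, λ(15.8 − 0.2523×29.2) = 0.2523, so λ = 0.2523/8.432 = 0.02993 per s.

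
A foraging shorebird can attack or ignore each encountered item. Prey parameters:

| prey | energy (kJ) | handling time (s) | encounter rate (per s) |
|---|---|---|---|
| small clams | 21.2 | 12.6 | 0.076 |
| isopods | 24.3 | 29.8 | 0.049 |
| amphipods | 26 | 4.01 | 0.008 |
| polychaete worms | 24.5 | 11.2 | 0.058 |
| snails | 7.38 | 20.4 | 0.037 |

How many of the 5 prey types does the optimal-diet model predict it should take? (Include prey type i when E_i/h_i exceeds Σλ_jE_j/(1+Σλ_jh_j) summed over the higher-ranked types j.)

3

Profitabilities (E/h, kJ/s): amphipods 6.48, polychaete worms 2.19, small clams 1.68, isopods 0.815, snails 0.362. Add prey in this order while the next type's profitability exceeds the intake rate on those already taken.
Rate on top 1: 0.2015. polychaete worms: 2.19 > 0.2015 → include.
Rate on top 2: 0.9687. small clams: 1.68 > 0.9687 → include.
Rate on top 3: 1.228. isopods: 0.815 < 1.228 → exclude; stop.
Optimal diet: amphipods, polychaete worms, small clams — 3 of 5 types.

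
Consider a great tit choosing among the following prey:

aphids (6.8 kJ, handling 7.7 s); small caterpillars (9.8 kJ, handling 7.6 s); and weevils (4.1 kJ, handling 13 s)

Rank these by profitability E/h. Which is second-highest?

Profitability E/h (kJ/s): aphids = 6.8/7.7 = 0.883, small caterpillars = 9.8/7.6 = 1.29, weevils = 4.1/13 = 0.315.
Ranked: small caterpillars > aphids > weevils.

aphids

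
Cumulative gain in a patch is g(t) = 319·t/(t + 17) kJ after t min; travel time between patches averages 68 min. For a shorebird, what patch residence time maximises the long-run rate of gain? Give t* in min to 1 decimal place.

By the marginal value theorem, leave when the instantaneous gain rate g'(t) equals the habitat-wide average g(t)/(T + t).
g'(t) = 319·17/(t + 17)². Setting 319·17/(t+17)² = 319t/[(t+17)(68+t)] gives 17(68+t) = t(t+17), so t² = 17×68 = 1156.
t* = √1156 = 34 min.

34.0 min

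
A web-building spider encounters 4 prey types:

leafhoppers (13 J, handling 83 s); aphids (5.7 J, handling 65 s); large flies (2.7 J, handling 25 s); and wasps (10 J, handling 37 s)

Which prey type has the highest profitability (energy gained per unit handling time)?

wasps

Profitability E/h (J/s): leafhoppers = 13/83 = 0.157, aphids = 5.7/65 = 0.0877, large flies = 2.7/25 = 0.108, wasps = 10/37 = 0.27.
Ranked: wasps > leafhoppers > large flies > aphids.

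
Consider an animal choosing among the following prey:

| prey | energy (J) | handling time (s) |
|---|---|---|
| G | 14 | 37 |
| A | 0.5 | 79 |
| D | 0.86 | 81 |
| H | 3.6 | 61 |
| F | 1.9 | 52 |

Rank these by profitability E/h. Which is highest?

G

Profitability E/h (J/s): G = 14/37 = 0.378, A = 0.5/79 = 0.00633, D = 0.86/81 = 0.0106, H = 3.6/61 = 0.059, F = 1.9/52 = 0.0365.
Ranked: G > H > F > D > A.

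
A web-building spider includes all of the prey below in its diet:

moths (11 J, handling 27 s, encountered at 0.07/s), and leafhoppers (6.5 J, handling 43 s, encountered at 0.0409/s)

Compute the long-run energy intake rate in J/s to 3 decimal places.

R = (0.07×11 + 0.0409×6.5) / (1 + 0.07×27 + 0.0409×43) = 1.036/4.649 = 0.2228 J/s.

0.223 J/s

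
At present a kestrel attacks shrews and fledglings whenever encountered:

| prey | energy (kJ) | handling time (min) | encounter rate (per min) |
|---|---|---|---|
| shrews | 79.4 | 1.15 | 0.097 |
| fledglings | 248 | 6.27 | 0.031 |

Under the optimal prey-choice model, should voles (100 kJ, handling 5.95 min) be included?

Yes

On shrews and fledglings alone, R = ΣλE/(1+Σλh) = 15.39/1.306 = 11.78 kJ/min.
voles: E/h = 100/5.95 = 16.81 kJ/min.
Since 16.81 > R, including voles increases the long-run rate.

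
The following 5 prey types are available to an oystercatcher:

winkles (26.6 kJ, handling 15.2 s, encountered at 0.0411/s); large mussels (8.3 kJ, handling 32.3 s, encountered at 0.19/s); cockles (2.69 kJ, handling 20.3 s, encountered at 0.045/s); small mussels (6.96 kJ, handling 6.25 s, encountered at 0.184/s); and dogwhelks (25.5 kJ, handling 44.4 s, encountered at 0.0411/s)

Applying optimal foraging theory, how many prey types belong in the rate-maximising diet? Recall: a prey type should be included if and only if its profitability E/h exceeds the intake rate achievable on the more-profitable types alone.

2

Rank by E/h (kJ/s): winkles 1.75, small mussels 1.11, dogwhelks 0.574, large mussels 0.257, cockles 0.133. Include each in turn until the next type's E/h falls below the running intake rate.
Rate on top 1: 0.6729. small mussels: 1.11 > 0.6729 → include.
Rate on top 2: 0.8555. dogwhelks: 0.574 < 0.8555 → exclude; stop.
Optimal diet: winkles, small mussels — 2 of 5 types.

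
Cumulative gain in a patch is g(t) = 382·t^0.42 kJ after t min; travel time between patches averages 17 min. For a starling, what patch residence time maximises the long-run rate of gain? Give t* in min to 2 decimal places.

Optimal t* satisfies g'(t*) = g(t*)/(T + t*).
g'(t) = 0.42·382·t^-0.58. Setting 0.42·382·t^-0.58 = 382·t^0.42/(17+t) gives 0.42(17+t) = t, so 0.58·t = 0.42×17.
t* = 0.42×17/0.58 = 12.31 min.

12.31 min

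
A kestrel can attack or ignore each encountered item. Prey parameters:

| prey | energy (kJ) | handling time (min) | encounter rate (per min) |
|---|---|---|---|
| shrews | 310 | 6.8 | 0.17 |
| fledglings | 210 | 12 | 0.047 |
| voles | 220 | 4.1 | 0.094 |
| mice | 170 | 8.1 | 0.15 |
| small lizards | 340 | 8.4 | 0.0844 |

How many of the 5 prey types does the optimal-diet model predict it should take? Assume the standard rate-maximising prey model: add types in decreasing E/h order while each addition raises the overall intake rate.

E/h in descending order: voles 53.7, shrews 45.6, small lizards 40.5, mice 21, fledglings 17.5 kJ/min. The optimal diet is the largest prefix of this list for which every included type satisfies E_i/h_i > R on the types above it.
Rate on top 1: 14.93. shrews: 45.6 > 14.93 → include.
Rate on top 2: 28.87. small lizards: 40.5 > 28.87 → include.
Rate on top 3: 31.4. mice: 21 < 31.4 → exclude; stop.
Optimal diet: voles, shrews, small lizards — 3 of 5 types.

3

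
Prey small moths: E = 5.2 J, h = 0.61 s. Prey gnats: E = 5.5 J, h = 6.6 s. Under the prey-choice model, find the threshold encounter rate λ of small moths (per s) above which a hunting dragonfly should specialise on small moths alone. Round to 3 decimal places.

At the threshold, the rate on small moths alone equals the profitability of gnats: λ·5.2/(1 + λ·0.61) = 5.5/6.6 = 0.8333.
Rearranging, λ(5.2 − 0.8333×0.61) = 0.8333, so λ = 0.8333/4.692 = 0.1776 per s.

0.178 per s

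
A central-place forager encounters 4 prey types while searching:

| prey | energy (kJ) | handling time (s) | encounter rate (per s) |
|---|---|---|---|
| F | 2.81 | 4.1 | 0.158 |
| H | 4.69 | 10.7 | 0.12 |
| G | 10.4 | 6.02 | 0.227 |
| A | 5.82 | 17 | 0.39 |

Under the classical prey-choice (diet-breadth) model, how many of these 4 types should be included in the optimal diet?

1

Rank by E/h (kJ/s): G 1.73, F 0.685, H 0.438, A 0.342. Include each in turn until the next type's E/h falls below the running intake rate.
Rate on top 1: 0.9976. F: 0.685 < 0.9976 → exclude; stop.
Optimal diet: G — 1 of 4 types.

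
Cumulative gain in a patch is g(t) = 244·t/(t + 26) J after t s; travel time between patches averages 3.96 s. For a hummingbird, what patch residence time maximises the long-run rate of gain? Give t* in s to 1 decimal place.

10.1 s

Optimal t* satisfies g'(t*) = g(t*)/(T + t*).
g'(t) = 244·26/(t + 26)². Setting 244·26/(t+26)² = 244t/[(t+26)(3.96+t)] gives 26(3.96+t) = t(t+26), so t² = 26×3.96 = 103.
t* = √103 = 10.15 s.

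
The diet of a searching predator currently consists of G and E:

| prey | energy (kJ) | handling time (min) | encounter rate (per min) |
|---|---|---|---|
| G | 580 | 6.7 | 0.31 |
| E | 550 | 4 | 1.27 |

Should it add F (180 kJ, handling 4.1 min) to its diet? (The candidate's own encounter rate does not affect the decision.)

No

Current rate: (0.31×580 + 1.27×550)/(1 + 0.31×6.7 + 1.27×4) = 107.7 kJ/min.
Profitability of F: 180/4.1 = 43.9 kJ/min.
43.9 < 107.7, so adding F would lower the average — exclude it.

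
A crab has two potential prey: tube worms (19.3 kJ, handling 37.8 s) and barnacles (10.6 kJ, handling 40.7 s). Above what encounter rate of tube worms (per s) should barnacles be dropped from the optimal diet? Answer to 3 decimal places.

0.028 per s

At the threshold, the rate on tube worms alone equals the profitability of barnacles: λ·19.3/(1 + λ·37.8) = 10.6/40.7 = 0.2604.
Rearranging, λ(19.3 − 0.2604×37.8) = 0.2604, so λ = 0.2604/9.455 = 0.02754 per s.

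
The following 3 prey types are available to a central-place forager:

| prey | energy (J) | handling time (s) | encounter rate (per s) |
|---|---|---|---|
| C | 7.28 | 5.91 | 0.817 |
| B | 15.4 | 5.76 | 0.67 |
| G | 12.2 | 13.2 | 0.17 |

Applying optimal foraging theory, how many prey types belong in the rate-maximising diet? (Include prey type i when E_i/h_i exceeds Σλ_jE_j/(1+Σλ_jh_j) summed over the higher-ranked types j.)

1

E/h in descending order: B 2.67, C 1.23, G 0.924 J/s. The optimal diet is the largest prefix of this list for which every included type satisfies E_i/h_i > R on the types above it.
Rate on top 1: 2.123. C: 1.23 < 2.123 → exclude; stop.
Optimal diet: B — 1 of 3 types.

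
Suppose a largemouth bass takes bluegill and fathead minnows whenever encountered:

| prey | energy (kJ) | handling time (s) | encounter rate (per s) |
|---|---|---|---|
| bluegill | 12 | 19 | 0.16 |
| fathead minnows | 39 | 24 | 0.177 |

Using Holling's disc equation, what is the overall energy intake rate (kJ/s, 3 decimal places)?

R = (0.16×12 + 0.177×39) / (1 + 0.16×19 + 0.177×24) = 8.823/8.288 = 1.065 kJ/s.

1.065 kJ/s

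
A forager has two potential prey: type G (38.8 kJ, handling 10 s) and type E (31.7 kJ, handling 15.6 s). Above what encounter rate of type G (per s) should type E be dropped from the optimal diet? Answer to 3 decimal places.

0.110 per s

Drop type E once their profitability E₂/h₂ falls below the rate achievable on type G alone: E₂/h₂ = λE₁/(1 + λh₁).
Solve for λ: λE₁h₂ = E₂(1 + λh₁) → λ(E₁h₂ − E₂h₁) = E₂ → λ = E₂/(E₁h₂ − E₂h₁).
λ = 31.7/(38.8×15.6 − 31.7×10) = 31.7/288.3 = 0.11 per s.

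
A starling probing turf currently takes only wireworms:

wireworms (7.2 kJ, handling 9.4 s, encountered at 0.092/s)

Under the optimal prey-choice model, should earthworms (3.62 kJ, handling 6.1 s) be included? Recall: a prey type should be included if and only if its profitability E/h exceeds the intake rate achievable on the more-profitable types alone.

On wireworms alone, R = ΣλE/(1+Σλh) = 0.6624/1.865 = 0.3552 kJ/s.
earthworms: E/h = 3.62/6.1 = 0.5934 kJ/s.
Since 0.5934 > R, including earthworms increases the long-run rate.

Yes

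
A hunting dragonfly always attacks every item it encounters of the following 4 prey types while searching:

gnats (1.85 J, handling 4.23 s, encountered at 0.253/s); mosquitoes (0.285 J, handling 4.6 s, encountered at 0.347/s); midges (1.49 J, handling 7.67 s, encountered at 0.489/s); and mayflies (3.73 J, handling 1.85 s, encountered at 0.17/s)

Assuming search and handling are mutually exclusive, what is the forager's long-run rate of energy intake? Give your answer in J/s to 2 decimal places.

0.25 J/s

R = (0.253×1.85 + 0.347×0.285 + 0.489×1.49 + 0.17×3.73) / (1 + 0.253×4.23 + 0.347×4.6 + 0.489×7.67 + 0.17×1.85) = 1.93/7.732 = 0.2496 J/s.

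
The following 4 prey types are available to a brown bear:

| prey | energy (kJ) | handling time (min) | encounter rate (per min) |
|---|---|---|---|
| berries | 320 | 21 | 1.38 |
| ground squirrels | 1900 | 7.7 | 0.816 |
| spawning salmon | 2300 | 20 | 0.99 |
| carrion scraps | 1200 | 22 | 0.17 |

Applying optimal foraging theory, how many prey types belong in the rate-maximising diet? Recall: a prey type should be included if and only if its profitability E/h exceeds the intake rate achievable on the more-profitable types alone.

1

Profitabilities (E/h, kJ/min): ground squirrels 247, spawning salmon 115, carrion scraps 54.5, berries 15.2. Add prey in this order while the next type's profitability exceeds the intake rate on those already taken.
Rate on top 1: 212.9. spawning salmon: 115 < 212.9 → exclude; stop.
Optimal diet: ground squirrels — 1 of 4 types.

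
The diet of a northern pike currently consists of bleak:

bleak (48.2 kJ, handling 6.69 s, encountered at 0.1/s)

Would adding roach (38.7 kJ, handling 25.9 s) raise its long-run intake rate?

No

Intake rate on the current diet: R = (0.1×48.2) / (1 + 0.1×6.69) = 4.82/1.669 = 2.888 kJ/s.
roach: E/h = 38.7/25.9 = 1.494 kJ/s.
Since 1.494 < R, time spent handling roach is better spent searching.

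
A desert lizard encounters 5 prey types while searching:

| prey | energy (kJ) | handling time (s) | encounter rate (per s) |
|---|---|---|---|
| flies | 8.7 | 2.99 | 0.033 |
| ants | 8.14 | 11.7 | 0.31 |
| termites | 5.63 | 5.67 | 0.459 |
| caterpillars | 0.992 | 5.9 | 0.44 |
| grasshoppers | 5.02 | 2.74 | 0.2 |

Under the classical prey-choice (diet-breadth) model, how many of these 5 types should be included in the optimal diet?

Profitabilities (E/h, kJ/s): flies 2.91, grasshoppers 1.83, termites 0.993, ants 0.696, caterpillars 0.168. Add prey in this order while the next type's profitability exceeds the intake rate on those already taken.
Rate on top 1: 0.2613. grasshoppers: 1.83 > 0.2613 → include.
Rate on top 2: 0.7841. termites: 0.993 > 0.7841 → include.
Rate on top 3: 0.912. ants: 0.696 < 0.912 → exclude; stop.
Optimal diet: flies, grasshoppers, termites — 3 of 5 types.

3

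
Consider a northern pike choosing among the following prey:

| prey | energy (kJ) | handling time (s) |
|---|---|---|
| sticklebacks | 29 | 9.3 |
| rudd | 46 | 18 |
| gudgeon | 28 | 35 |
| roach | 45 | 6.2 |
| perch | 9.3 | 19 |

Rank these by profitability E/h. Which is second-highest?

In descending order of E/h:
roach: 45/6.2 = 7.26 kJ/s
sticklebacks: 29/9.3 = 3.12 kJ/s
rudd: 46/18 = 2.56 kJ/s
gudgeon: 28/35 = 0.8 kJ/s
perch: 9.3/19 = 0.489 kJ/s

sticklebacks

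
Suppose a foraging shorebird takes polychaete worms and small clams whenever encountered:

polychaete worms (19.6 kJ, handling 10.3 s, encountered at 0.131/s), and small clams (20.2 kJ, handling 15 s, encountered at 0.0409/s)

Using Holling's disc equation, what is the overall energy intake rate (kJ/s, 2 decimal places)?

1.15 kJ/s

R = (0.131×19.6 + 0.0409×20.2) / (1 + 0.131×10.3 + 0.0409×15) = 3.394/2.963 = 1.145 kJ/s.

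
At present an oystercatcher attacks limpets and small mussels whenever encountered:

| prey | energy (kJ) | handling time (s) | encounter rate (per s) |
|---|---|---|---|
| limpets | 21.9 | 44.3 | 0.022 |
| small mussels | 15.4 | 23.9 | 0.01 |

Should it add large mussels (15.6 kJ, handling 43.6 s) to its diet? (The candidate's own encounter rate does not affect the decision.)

Yes

Current rate: (0.022×21.9 + 0.01×15.4)/(1 + 0.022×44.3 + 0.01×23.9) = 0.2872 kJ/s.
large mussels: E/h = 15.6/43.6 = 0.3578 kJ/s.
Since 0.3578 > R, including large mussels increases the long-run rate.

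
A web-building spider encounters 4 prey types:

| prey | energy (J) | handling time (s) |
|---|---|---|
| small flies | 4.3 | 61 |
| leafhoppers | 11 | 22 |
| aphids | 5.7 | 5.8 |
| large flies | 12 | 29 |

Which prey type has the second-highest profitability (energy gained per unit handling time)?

leafhoppers

Profitability E/h (J/s): small flies = 4.3/61 = 0.0705, leafhoppers = 11/22 = 0.5, aphids = 5.7/5.8 = 0.983, large flies = 12/29 = 0.414.
Ranked: aphids > leafhoppers > large flies > small flies.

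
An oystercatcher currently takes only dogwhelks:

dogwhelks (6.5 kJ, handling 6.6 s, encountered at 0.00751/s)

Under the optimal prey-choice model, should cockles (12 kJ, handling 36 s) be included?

Current rate: (0.00751×6.5)/(1 + 0.00751×6.6) = 0.04651 kJ/s.
Profitability of cockles: 12/36 = 0.3333 kJ/s.
0.3333 > 0.04651, so adding cockles raises the average — include it.

Yes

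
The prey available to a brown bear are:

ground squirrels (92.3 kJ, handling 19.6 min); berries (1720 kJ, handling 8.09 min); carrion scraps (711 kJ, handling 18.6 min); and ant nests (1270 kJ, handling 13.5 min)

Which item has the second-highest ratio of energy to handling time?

ant nests

In descending order of E/h:
berries: 1720/8.09 = 213 kJ/min
ant nests: 1270/13.5 = 94.1 kJ/min
carrion scraps: 711/18.6 = 38.2 kJ/min
ground squirrels: 92.3/19.6 = 4.71 kJ/min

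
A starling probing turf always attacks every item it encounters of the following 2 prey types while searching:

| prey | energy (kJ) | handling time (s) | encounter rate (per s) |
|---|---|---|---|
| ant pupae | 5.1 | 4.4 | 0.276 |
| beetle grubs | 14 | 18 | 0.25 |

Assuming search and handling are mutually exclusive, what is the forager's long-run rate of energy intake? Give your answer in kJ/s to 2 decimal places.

0.73 kJ/s

R = (0.276×5.1 + 0.25×14) / (1 + 0.276×4.4 + 0.25×18) = 4.908/6.714 = 0.7309 kJ/s.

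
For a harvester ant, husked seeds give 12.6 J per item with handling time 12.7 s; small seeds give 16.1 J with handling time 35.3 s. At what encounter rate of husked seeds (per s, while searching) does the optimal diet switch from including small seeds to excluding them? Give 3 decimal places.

The zero-one rule: include small seeds iff E₂/h₂ > λE₁/(1+λh₁). Equality gives the switch point.
λE₁h₂ = E₂ + λE₂h₁ ⇒ λ = E₂/(E₁h₂ − E₂h₁) = 16.1/(444.8 − 204.5) = 0.067 per s.

0.067 per s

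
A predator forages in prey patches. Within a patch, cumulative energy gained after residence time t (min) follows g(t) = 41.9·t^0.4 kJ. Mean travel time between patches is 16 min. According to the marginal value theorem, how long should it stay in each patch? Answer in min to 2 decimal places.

10.67 min

Maximise g(t)/(T+t): set derivative to zero → g'(t)(T+t) = g(t).
g'(t) = 0.4·41.9·t^-0.6. Setting 0.4·41.9·t^-0.6 = 41.9·t^0.4/(16+t) gives 0.4(16+t) = t, so 0.60·t = 0.4×16.
t* = 0.4×16/0.60 = 10.67 min.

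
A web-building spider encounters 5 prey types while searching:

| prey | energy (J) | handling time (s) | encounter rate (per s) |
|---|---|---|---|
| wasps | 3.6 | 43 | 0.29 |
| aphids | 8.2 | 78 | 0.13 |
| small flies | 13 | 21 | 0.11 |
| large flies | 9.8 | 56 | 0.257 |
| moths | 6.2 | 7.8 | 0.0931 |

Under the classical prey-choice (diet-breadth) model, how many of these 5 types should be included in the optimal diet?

2

Rank by E/h (J/s): moths 0.795, small flies 0.619, large flies 0.175, aphids 0.105, wasps 0.0837. Include each in turn until the next type's E/h falls below the running intake rate.
Rate on top 1: 0.3344. small flies: 0.619 > 0.3344 → include.
Rate on top 2: 0.4973. large flies: 0.175 < 0.4973 → exclude; stop.
Optimal diet: moths, small flies — 2 of 5 types.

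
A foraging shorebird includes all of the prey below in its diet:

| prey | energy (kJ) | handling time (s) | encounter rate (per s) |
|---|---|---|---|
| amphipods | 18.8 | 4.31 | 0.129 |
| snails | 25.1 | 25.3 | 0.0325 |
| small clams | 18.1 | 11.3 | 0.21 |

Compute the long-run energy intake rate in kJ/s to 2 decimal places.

1.48 kJ/s

Energy encountered per unit search time: 0.129×18.8 + 0.0325×25.1 + 0.21×18.1 = 7.042 kJ/s.
Handling time per unit search time: 0.129×4.31 + 0.0325×25.3 + 0.21×11.3 = 3.751.
Rate = 7.042/(1 + 3.751) = 1.482 kJ/s.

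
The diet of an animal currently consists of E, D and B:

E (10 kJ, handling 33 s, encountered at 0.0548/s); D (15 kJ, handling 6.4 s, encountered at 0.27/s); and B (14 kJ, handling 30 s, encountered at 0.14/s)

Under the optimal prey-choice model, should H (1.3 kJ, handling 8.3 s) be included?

Current rate: (0.0548×10 + 0.27×15 + 0.14×14)/(1 + 0.0548×33 + 0.27×6.4 + 0.14×30) = 0.7507 kJ/s.
H: E/h = 1.3/8.3 = 0.1566 kJ/s.
Since 0.1566 < R, time spent handling H is better spent searching.

No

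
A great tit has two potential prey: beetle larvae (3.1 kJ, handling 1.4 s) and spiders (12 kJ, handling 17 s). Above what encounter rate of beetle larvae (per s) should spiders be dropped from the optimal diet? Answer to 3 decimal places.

0.334 per s

Drop spiders once their profitability E₂/h₂ falls below the rate achievable on beetle larvae alone: E₂/h₂ = λE₁/(1 + λh₁).
Solve for λ: λE₁h₂ = E₂(1 + λh₁) → λ(E₁h₂ − E₂h₁) = E₂ → λ = E₂/(E₁h₂ − E₂h₁).
λ = 12/(3.1×17 − 12×1.4) = 12/35.9 = 0.3343 per s.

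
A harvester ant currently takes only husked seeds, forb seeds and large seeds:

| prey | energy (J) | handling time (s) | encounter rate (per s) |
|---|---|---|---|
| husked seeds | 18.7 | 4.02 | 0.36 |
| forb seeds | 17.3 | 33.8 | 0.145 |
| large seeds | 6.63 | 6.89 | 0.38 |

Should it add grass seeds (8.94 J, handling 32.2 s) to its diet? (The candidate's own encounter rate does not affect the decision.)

Intake rate on the current diet: R = (0.36×18.7 + 0.145×17.3 + 0.38×6.63) / (1 + 0.36×4.02 + 0.145×33.8 + 0.38×6.89) = 11.76/9.966 = 1.18 J/s.
grass seeds: E/h = 8.94/32.2 = 0.2776 J/s.
Since 0.2776 < R, time spent handling grass seeds is better spent searching.

No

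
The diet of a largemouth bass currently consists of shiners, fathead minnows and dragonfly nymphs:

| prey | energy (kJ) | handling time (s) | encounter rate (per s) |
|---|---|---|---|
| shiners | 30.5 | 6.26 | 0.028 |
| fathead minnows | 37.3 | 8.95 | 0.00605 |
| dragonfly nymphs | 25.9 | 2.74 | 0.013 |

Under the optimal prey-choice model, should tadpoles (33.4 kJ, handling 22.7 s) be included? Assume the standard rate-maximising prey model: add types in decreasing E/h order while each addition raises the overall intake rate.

Yes

Intake rate on the current diet: R = (0.028×30.5 + 0.00605×37.3 + 0.013×25.9) / (1 + 0.028×6.26 + 0.00605×8.95 + 0.013×2.74) = 1.416/1.265 = 1.12 kJ/s.
Profitability of tadpoles: 33.4/22.7 = 1.471 kJ/s.
1.471 > 1.12, so adding tadpoles raises the average — include it.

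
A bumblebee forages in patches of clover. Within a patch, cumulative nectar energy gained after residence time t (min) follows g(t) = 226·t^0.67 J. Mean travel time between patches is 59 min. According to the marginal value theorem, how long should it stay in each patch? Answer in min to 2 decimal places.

119.79 min

By the marginal value theorem, leave when the instantaneous gain rate g'(t) equals the habitat-wide average g(t)/(T + t).
g'(t) = 0.67·226·t^-0.33. Setting 0.67·226·t^-0.33 = 226·t^0.67/(59+t) gives 0.67(59+t) = t, so 0.33·t = 0.67×59.
t* = 0.67×59/0.33 = 119.8 min.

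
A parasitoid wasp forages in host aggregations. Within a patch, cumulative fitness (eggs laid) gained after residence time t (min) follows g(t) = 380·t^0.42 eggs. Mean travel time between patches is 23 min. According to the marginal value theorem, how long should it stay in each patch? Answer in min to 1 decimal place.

16.7 min

Optimal t* satisfies g'(t*) = g(t*)/(T + t*).
g'(t) = 0.42·380·t^-0.58. Setting 0.42·380·t^-0.58 = 380·t^0.42/(23+t) gives 0.42(23+t) = t, so 0.58·t = 0.42×23.
t* = 0.42×23/0.58 = 16.66 min.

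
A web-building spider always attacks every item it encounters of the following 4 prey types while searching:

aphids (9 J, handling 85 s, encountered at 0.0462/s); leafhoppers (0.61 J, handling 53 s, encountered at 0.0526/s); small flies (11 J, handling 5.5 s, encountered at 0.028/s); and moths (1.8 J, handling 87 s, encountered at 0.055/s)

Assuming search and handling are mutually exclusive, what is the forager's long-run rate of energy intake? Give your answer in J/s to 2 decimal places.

0.07 J/s

R = (0.0462×9 + 0.0526×0.61 + 0.028×11 + 0.055×1.8) / (1 + 0.0462×85 + 0.0526×53 + 0.028×5.5 + 0.055×87) = 0.8549/12.65 = 0.06756 J/s.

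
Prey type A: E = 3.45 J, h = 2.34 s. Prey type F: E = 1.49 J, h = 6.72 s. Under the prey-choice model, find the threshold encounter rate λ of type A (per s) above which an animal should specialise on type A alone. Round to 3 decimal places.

0.076 per s

Drop type F once their profitability E₂/h₂ falls below the rate achievable on type A alone: E₂/h₂ = λE₁/(1 + λh₁).
Solve for λ: λE₁h₂ = E₂(1 + λh₁) → λ(E₁h₂ − E₂h₁) = E₂ → λ = E₂/(E₁h₂ − E₂h₁).
λ = 1.49/(3.45×6.72 − 1.49×2.34) = 1.49/19.7 = 0.07564 per s.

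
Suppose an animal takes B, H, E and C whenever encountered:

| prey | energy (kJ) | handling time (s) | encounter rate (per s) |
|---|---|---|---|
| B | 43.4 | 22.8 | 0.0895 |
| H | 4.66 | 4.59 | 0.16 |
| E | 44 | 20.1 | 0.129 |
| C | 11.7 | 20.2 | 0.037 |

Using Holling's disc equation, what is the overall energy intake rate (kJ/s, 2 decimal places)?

R = Σλ_iE_i / (1 + Σλ_ih_i)
Numerator: 0.0895×43.4 + 0.16×4.66 + 0.129×44 + 0.037×11.7 = 10.74
Denominator: 1 + 0.0895×22.8 + 0.16×4.59 + 0.129×20.1 + 0.037×20.2 = 7.115
R = 10.74/7.115 = 1.509 kJ/s

1.51 kJ/s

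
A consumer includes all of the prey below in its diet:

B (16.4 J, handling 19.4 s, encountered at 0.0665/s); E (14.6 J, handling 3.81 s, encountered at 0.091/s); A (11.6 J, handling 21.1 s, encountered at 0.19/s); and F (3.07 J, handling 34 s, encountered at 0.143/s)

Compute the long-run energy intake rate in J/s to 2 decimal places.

R = Σλ_iE_i / (1 + Σλ_ih_i)
Numerator: 0.0665×16.4 + 0.091×14.6 + 0.19×11.6 + 0.143×3.07 = 5.062
Denominator: 1 + 0.0665×19.4 + 0.091×3.81 + 0.19×21.1 + 0.143×34 = 11.51
R = 5.062/11.51 = 0.4399 J/s

0.44 J/s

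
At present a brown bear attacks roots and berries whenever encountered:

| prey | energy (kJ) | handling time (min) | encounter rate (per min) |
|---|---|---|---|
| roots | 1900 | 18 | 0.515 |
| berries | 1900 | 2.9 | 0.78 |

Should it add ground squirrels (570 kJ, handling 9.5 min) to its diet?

No

On roots and berries alone, R = ΣλE/(1+Σλh) = 2460/12.53 = 196.3 kJ/min.
ground squirrels: E/h = 570/9.5 = 60 kJ/min.
Since 60 < R, time spent handling ground squirrels is better spent searching.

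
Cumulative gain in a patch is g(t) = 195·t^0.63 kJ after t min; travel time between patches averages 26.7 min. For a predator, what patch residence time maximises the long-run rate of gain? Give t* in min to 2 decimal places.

Maximise g(t)/(T+t): set derivative to zero → g'(t)(T+t) = g(t).
g'(t) = 0.63·195·t^-0.37. Setting 0.63·195·t^-0.37 = 195·t^0.63/(26.7+t) gives 0.63(26.7+t) = t, so 0.37·t = 0.63×26.7.
t* = 0.63×26.7/0.37 = 45.46 min.

45.46 min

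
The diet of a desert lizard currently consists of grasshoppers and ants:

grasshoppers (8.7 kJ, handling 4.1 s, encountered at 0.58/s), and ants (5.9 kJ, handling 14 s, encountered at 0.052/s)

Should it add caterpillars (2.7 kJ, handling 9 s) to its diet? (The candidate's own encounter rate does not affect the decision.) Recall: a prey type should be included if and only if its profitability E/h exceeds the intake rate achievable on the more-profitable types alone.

Current rate: (0.58×8.7 + 0.052×5.9)/(1 + 0.58×4.1 + 0.052×14) = 1.304 kJ/s.
caterpillars: E/h = 2.7/9 = 0.3 kJ/s.
0.3 < 1.304, so adding caterpillars would lower the average — exclude it.

No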